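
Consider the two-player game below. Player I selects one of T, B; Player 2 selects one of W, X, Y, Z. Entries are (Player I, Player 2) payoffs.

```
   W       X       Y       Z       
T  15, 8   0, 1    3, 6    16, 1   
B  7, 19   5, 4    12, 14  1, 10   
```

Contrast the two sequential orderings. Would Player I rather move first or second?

first

If Player I leads: Player 2's best replies are T→W, B→W; Player I's induced payoffs 15, 7; outcome (T, W), payoffs (15, 8).
If Player 2 leads: Player I's best replies are W→T, X→B, Y→B, Z→T; Player 2's induced payoffs 8, 4, 14, 1; outcome (B, Y), payoffs (12, 14).
Player I gets 15 moving first and 12 moving second, so Player I prefers to move first.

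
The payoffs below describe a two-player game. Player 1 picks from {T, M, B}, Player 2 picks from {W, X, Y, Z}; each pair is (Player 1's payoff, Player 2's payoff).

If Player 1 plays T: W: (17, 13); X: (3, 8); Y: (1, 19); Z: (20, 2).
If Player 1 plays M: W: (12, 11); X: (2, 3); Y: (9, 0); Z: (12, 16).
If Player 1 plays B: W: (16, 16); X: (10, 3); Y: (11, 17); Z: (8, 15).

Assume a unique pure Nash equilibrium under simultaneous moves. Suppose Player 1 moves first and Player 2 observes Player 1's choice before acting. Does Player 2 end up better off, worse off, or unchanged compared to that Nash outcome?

Work backward from Player 2's decision.
- T: BR = Y, leader payoff 1.
- M: BR = Z, leader payoff 12.
- B: BR = Y, leader payoff 11.
Player 1's induced payoffs are 1, 12, 11, so Player 1 commits to M. Subgame-perfect outcome: (M, Z) with payoffs (12, 16).
For the simultaneous game, intersect best replies.
Player 1's best replies: W→T; X→B; Y→B; Z→T.
Player 2's best replies: T→Y; M→Z; B→Y.
Only (B, Y) has each player best-responding; Nash payoffs (11, 17).
Player 2 earns 16 sequentially versus 17 at the Nash outcome: worse off.

worse off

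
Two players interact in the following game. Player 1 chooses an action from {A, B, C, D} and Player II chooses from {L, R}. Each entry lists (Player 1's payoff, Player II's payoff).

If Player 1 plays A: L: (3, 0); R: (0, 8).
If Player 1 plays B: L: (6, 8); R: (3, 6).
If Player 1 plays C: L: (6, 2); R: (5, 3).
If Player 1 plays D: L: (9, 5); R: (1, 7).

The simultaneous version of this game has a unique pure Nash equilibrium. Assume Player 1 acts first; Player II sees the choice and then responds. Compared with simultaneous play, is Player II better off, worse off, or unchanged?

Player II best-responds to each possible Player 1 move:
- A → Player II plays R (best of 0, 8); Player 1 gets 0.
- B → Player II plays L (best of 8, 6); Player 1 gets 6.
- C → Player II plays R (best of 2, 3); Player 1 gets 5.
- D → Player II plays R (best of 5, 7); Player 1 gets 1.
Maximizing over 0, 6, 5, 1, Player 1 chooses B. Subgame-perfect outcome: (B, L) with payoffs (6, 8).
Now find the simultaneous Nash equilibrium.
Player 1's best replies: L→D; R→C.
Player II's best replies: A→R; B→L; C→R; D→R.
The unique mutual best reply is (C, R), giving (5, 3).
Player II earns 8 sequentially versus 3 at the Nash outcome: better off.

better off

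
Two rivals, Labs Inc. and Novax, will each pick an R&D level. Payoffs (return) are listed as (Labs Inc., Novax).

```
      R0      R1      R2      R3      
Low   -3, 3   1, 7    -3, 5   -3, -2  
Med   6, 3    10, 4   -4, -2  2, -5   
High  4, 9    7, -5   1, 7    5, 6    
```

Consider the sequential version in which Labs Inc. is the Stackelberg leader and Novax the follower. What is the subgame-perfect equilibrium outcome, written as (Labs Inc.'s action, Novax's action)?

Work backward from Novax's decision.
- Low → Novax plays R1 (best of 3, 7, 5, -2); Labs Inc. gets 1.
- Med → Novax plays R1 (best of 3, 4, -2, -5); Labs Inc. gets 10.
- High → Novax plays R0 (best of 9, -5, 7, 6); Labs Inc. gets 4.
Maximizing over 1, 10, 4, Labs Inc. chooses Med. Subgame-perfect outcome: (Med, R1) with payoffs (10, 4).

(Med, R1)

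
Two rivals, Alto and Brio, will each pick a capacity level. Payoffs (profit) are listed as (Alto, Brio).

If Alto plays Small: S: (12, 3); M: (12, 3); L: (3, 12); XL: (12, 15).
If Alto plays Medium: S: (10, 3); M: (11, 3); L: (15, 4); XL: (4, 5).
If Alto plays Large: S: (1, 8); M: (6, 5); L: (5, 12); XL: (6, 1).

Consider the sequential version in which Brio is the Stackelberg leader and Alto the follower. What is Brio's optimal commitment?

Solve by backward induction (Brio leads).
- S: BR = Small, leader payoff 3.
- M: BR = Small, leader payoff 3.
- L: BR = Medium, leader payoff 4.
- XL: BR = Small, leader payoff 15.
Among 3, 3, 4, 15, the best is 15 at XL. Subgame-perfect outcome: (Small, XL) with payoffs (12, 15).

XL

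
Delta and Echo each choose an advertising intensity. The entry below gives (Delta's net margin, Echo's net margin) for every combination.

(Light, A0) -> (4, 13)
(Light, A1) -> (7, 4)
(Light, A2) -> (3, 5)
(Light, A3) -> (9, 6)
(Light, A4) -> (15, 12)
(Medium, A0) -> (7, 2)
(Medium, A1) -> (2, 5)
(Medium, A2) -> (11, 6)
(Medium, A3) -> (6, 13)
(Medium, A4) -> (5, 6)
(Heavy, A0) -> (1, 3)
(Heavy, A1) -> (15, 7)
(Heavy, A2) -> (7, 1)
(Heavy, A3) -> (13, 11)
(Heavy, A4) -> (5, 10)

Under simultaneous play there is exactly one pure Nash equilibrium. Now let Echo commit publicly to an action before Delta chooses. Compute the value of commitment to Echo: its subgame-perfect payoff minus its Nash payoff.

Backward induction with Echo moving first.
- A0 → Delta plays Medium (best of 4, 7, 1); Echo gets 2.
- A1 → Delta plays Heavy (best of 7, 2, 15); Echo gets 7.
- A2 → Delta plays Medium (best of 3, 11, 7); Echo gets 6.
- A3 → Delta plays Heavy (best of 9, 6, 13); Echo gets 11.
- A4 → Delta plays Light (best of 15, 5, 5); Echo gets 12.
Among 2, 7, 6, 11, 12, the best is 12 at A4. Subgame-perfect outcome: (Light, A4) with payoffs (15, 12).
Under simultaneous play:
Delta's best replies: A0→Medium; A1→Heavy; A2→Medium; A3→Heavy; A4→Light.
Echo's best replies: Light→A0; Medium→A3; Heavy→A3.
Only (Heavy, A3) has each player best-responding; Nash payoffs (13, 11).
Echo's commitment gain: 12 − 11 = 1.

1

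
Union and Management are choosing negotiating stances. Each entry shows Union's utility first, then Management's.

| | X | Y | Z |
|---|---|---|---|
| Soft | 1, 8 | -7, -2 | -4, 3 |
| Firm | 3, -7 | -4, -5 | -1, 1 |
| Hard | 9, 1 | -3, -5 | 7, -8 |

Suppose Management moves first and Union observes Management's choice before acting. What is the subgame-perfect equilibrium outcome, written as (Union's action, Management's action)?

Solve by backward induction (Management leads).
- X: BR = Hard, leader payoff 1.
- Y: BR = Hard, leader payoff -5.
- Z: BR = Hard, leader payoff -8.
Management's induced payoffs are 1, -5, -8, so Management commits to X. Subgame-perfect outcome: (Hard, X) with payoffs (9, 1).

(Hard, X)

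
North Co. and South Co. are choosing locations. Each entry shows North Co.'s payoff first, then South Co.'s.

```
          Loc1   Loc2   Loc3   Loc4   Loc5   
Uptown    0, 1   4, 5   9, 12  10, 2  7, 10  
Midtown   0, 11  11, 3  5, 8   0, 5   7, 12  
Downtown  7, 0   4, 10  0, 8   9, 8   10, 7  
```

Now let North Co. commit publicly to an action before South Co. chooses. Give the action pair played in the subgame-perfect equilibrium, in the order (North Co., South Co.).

Backward induction with North Co. moving first.
- Uptown: BR = Loc3, leader payoff 9.
- Midtown: BR = Loc5, leader payoff 7.
- Downtown: BR = Loc2, leader payoff 4.
Among 9, 7, 4, the best is 9 at Uptown. Subgame-perfect outcome: (Uptown, Loc3) with payoffs (9, 12).

(Uptown, Loc3)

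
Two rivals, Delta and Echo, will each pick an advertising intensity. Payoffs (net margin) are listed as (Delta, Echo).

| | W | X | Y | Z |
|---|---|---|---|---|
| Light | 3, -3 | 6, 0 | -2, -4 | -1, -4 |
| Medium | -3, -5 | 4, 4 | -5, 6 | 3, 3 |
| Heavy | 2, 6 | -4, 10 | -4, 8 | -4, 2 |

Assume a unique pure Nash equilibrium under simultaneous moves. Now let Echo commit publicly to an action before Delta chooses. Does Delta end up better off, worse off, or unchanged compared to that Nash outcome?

worse off

Delta best-responds to each possible Echo move:
- W: BR = Light, leader payoff -3.
- X: BR = Light, leader payoff 0.
- Y: BR = Light, leader payoff -4.
- Z: BR = Medium, leader payoff 3.
Echo's induced payoffs are -3, 0, -4, 3, so Echo commits to Z. Subgame-perfect outcome: (Medium, Z) with payoffs (3, 3).
Under simultaneous play:
Delta's best replies: W→Light; X→Light; Y→Light; Z→Medium.
Echo's best replies: Light→X; Medium→Y; Heavy→X.
Only (Light, X) has each player best-responding; Nash payoffs (6, 0).
Delta earns 3 sequentially versus 6 at the Nash outcome: worse off.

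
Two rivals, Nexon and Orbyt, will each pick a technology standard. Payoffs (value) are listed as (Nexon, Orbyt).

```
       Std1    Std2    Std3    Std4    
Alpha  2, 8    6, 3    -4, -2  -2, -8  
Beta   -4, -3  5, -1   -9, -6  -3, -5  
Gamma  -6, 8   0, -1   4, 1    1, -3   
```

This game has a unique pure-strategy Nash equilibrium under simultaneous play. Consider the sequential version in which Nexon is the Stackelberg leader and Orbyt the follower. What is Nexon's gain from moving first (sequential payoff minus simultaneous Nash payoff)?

3

Orbyt best-responds to each possible Nexon move:
- Alpha: Orbyt compares 8, 3, -2, -8 and picks Std1; Nexon would get 2.
- Beta: Orbyt compares -3, -1, -6, -5 and picks Std2; Nexon would get 5.
- Gamma: Orbyt compares 8, -1, 1, -3 and picks Std1; Nexon would get -6.
Among 2, 5, -6, the best is 5 at Beta. Subgame-perfect outcome: (Beta, Std2) with payoffs (5, -1).
Now find the simultaneous Nash equilibrium.
Nexon's best replies: Std1→Alpha; Std2→Alpha; Std3→Gamma; Std4→Gamma.
Orbyt's best replies: Alpha→Std1; Beta→Std2; Gamma→Std1.
Only (Alpha, Std1) has each player best-responding; Nash payoffs (2, 8).
Nexon's commitment gain: 5 − 2 = 3.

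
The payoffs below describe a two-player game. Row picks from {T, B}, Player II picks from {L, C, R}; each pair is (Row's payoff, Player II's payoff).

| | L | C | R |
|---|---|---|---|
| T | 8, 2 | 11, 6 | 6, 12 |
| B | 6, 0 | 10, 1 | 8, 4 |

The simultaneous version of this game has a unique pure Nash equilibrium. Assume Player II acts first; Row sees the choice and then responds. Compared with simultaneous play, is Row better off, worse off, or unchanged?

Work backward from Row's decision.
- L: BR = T, leader payoff 2.
- C: BR = T, leader payoff 6.
- R: BR = B, leader payoff 4.
Among 2, 6, 4, the best is 6 at C. Subgame-perfect outcome: (T, C) with payoffs (11, 6).
Under simultaneous play:
Row's best replies: L→T; C→T; R→B.
Player II's best replies: T→R; B→R.
The unique mutual best reply is (B, R), giving (8, 4).
Row earns 11 sequentially versus 8 at the Nash outcome: better off.

better off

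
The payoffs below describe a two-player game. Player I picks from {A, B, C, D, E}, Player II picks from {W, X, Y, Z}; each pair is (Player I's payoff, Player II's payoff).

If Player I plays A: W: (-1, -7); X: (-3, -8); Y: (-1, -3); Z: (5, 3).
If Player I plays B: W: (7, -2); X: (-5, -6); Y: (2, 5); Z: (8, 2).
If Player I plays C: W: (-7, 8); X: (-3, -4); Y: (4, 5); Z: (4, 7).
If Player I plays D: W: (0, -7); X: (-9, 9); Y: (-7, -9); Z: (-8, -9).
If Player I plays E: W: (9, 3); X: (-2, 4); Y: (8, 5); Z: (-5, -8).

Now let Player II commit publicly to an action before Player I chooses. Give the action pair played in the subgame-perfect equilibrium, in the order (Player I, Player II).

(E, Y)

Work backward from Player I's decision.
- W: Player I compares -1, 7, -7, 0, 9 and picks E; Player II would get 3.
- X: Player I compares -3, -5, -3, -9, -2 and picks E; Player II would get 4.
- Y: Player I compares -1, 2, 4, -7, 8 and picks E; Player II would get 5.
- Z: Player I compares 5, 8, 4, -8, -5 and picks B; Player II would get 2.
Among 3, 4, 5, 2, the best is 5 at Y. Subgame-perfect outcome: (E, Y) with payoffs (8, 5).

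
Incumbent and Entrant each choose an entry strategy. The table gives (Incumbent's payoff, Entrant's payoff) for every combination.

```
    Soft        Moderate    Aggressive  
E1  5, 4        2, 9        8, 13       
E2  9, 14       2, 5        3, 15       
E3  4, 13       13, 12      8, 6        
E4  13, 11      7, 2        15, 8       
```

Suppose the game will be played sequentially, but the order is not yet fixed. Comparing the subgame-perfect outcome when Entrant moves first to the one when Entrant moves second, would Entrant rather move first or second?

If Incumbent leads: Entrant's best replies are E1→Aggressive, E2→Aggressive, E3→Soft, E4→Soft; Incumbent's induced payoffs 8, 3, 4, 13; outcome (E4, Soft), payoffs (13, 11).
If Entrant leads: Incumbent's best replies are Soft→E4, Moderate→E3, Aggressive→E4; Entrant's induced payoffs 11, 12, 8; outcome (E3, Moderate), payoffs (13, 12).
Entrant gets 12 moving first and 11 moving second, so Entrant prefers to move first.

first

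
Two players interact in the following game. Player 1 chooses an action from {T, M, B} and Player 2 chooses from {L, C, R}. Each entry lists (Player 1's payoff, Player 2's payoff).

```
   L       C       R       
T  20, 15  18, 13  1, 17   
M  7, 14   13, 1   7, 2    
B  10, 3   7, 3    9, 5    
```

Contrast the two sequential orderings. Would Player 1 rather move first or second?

second

If Player 1 leads: Player 2's best replies are T→R, M→L, B→R; Player 1's induced payoffs 1, 7, 9; outcome (B, R), payoffs (9, 5).
If Player 2 leads: Player 1's best replies are L→T, C→T, R→B; Player 2's induced payoffs 15, 13, 5; outcome (T, L), payoffs (20, 15).
Player 1 gets 9 moving first and 20 moving second, so Player 1 prefers to move second.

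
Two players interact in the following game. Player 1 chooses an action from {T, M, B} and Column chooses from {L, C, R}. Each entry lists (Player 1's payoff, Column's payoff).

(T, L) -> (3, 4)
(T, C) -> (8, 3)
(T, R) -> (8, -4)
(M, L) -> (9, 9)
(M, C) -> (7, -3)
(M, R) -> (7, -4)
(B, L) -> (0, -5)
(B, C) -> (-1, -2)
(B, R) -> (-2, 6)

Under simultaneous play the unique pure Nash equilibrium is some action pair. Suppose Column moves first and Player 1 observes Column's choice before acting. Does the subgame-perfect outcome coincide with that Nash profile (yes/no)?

Player 1 best-responds to each possible Column move:
- L → Player 1 plays M (best of 3, 9, 0); Column gets 9.
- C → Player 1 plays T (best of 8, 7, -1); Column gets 3.
- R → Player 1 plays T (best of 8, 7, -2); Column gets -4.
Among 9, 3, -4, the best is 9 at L. Subgame-perfect outcome: (M, L) with payoffs (9, 9).
Under simultaneous play:
Player 1's best replies: L→M; C→T; R→T.
Column's best replies: T→L; M→L; B→R.
The unique mutual best reply is (M, L), giving (9, 9).
Sequential outcome (M, L) coincides with the Nash profile (M, L).

yes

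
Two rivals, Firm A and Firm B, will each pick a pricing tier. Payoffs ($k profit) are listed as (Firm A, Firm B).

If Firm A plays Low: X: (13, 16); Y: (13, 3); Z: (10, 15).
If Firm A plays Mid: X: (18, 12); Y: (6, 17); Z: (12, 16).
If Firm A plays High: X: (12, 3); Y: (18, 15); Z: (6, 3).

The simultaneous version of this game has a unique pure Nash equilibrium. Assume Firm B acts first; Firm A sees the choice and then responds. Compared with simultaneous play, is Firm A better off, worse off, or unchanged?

worse off

Solve by backward induction (Firm B leads).
- X → Firm A plays Mid (best of 13, 18, 12); Firm B gets 12.
- Y → Firm A plays High (best of 13, 6, 18); Firm B gets 15.
- Z → Firm A plays Mid (best of 10, 12, 6); Firm B gets 16.
Firm B's induced payoffs are 12, 15, 16, so Firm B commits to Z. Subgame-perfect outcome: (Mid, Z) with payoffs (12, 16).
Now find the simultaneous Nash equilibrium.
Firm A's best replies: X→Mid; Y→High; Z→Mid.
Firm B's best replies: Low→X; Mid→Y; High→Y.
The unique mutual best reply is (High, Y), giving (18, 15).
Firm A earns 12 sequentially versus 18 at the Nash outcome: worse off.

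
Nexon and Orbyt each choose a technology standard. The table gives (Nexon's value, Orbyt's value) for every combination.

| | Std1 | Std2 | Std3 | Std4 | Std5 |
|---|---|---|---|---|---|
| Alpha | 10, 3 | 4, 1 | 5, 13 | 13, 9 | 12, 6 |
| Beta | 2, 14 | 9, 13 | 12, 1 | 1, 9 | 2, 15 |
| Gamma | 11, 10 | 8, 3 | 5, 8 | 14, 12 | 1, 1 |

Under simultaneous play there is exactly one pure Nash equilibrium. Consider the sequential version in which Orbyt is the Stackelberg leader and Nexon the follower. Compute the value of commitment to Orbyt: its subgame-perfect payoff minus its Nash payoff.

1

Backward induction with Orbyt moving first.
- Std1: BR = Gamma, leader payoff 10.
- Std2: BR = Beta, leader payoff 13.
- Std3: BR = Beta, leader payoff 1.
- Std4: BR = Gamma, leader payoff 12.
- Std5: BR = Alpha, leader payoff 6.
Orbyt's induced payoffs are 10, 13, 1, 12, 6, so Orbyt commits to Std2. Subgame-perfect outcome: (Beta, Std2) with payoffs (9, 13).
For the simultaneous game, intersect best replies.
Nexon's best replies: Std1→Gamma; Std2→Beta; Std3→Beta; Std4→Gamma; Std5→Alpha.
Orbyt's best replies: Alpha→Std3; Beta→Std5; Gamma→Std4.
The unique mutual best reply is (Gamma, Std4), giving (14, 12).
Orbyt's commitment gain: 13 − 12 = 1.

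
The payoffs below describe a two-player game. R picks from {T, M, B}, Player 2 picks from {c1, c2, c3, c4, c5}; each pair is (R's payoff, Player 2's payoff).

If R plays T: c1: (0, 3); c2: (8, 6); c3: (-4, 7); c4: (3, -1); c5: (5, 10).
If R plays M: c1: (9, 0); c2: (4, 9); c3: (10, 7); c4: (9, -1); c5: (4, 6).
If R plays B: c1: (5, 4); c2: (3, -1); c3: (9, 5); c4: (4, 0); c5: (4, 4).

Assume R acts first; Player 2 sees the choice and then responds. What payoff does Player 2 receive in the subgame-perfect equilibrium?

Work backward from Player 2's decision.
- T: Player 2 compares 3, 6, 7, -1, 10 and picks c5; R would get 5.
- M: Player 2 compares 0, 9, 7, -1, 6 and picks c2; R would get 4.
- B: Player 2 compares 4, -1, 5, 0, 4 and picks c3; R would get 9.
R's induced payoffs are 5, 4, 9, so R commits to B. Subgame-perfect outcome: (B, c3) with payoffs (9, 5).

5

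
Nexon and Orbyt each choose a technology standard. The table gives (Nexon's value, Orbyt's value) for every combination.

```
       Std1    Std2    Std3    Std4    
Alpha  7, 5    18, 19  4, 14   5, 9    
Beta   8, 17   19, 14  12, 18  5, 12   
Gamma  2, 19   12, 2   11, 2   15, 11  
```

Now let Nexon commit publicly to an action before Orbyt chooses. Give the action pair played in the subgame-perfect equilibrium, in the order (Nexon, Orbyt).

(Alpha, Std2)

Work backward from Orbyt's decision.
- Alpha: BR = Std2, leader payoff 18.
- Beta: BR = Std3, leader payoff 12.
- Gamma: BR = Std1, leader payoff 2.
Nexon's induced payoffs are 18, 12, 2, so Nexon commits to Alpha. Subgame-perfect outcome: (Alpha, Std2) with payoffs (18, 19).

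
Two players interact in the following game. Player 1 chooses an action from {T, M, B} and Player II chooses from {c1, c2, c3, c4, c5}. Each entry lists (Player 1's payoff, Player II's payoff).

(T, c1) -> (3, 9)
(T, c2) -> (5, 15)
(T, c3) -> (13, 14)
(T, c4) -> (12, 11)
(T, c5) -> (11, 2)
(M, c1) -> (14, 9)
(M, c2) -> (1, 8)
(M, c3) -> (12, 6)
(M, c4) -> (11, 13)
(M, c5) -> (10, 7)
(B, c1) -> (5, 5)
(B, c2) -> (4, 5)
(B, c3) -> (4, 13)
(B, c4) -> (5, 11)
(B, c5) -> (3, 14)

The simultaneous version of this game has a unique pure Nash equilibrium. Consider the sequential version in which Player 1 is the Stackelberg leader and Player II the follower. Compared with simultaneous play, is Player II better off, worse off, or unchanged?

Solve by backward induction (Player 1 leads).
- T: BR = c2, leader payoff 5.
- M: BR = c4, leader payoff 11.
- B: BR = c5, leader payoff 3.
Player 1's induced payoffs are 5, 11, 3, so Player 1 commits to M. Subgame-perfect outcome: (M, c4) with payoffs (11, 13).
Now find the simultaneous Nash equilibrium.
Player 1's best replies: c1→M; c2→T; c3→T; c4→T; c5→T.
Player II's best replies: T→c2; M→c4; B→c5.
Only (T, c2) has each player best-responding; Nash payoffs (5, 15).
Player II earns 13 sequentially versus 15 at the Nash outcome: worse off.

worse off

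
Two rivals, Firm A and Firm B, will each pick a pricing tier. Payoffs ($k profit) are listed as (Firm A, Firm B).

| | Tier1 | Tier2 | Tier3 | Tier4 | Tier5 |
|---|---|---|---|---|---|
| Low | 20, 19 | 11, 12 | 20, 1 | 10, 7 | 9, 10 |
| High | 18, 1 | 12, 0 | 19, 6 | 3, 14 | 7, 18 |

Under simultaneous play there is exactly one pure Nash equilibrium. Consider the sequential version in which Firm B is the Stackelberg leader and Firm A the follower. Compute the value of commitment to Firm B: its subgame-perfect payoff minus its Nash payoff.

0

Backward induction with Firm B moving first.
- Tier1 → Firm A plays Low (best of 20, 18); Firm B gets 19.
- Tier2 → Firm A plays High (best of 11, 12); Firm B gets 0.
- Tier3 → Firm A plays Low (best of 20, 19); Firm B gets 1.
- Tier4 → Firm A plays Low (best of 10, 3); Firm B gets 7.
- Tier5 → Firm A plays Low (best of 9, 7); Firm B gets 10.
Among 19, 0, 1, 7, 10, the best is 19 at Tier1. Subgame-perfect outcome: (Low, Tier1) with payoffs (20, 19).
Under simultaneous play:
Firm A's best replies: Tier1→Low; Tier2→High; Tier3→Low; Tier4→Low; Tier5→Low.
Firm B's best replies: Low→Tier1; High→Tier5.
The unique mutual best reply is (Low, Tier1), giving (20, 19).
Firm B's commitment gain: 19 − 19 = 0.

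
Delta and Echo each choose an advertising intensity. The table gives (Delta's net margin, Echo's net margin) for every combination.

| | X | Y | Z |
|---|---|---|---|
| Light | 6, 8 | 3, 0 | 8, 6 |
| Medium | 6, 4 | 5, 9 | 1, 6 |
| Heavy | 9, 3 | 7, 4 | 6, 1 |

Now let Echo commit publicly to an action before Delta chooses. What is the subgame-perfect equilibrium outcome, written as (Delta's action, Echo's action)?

Work backward from Delta's decision.
- X → Delta plays Heavy (best of 6, 6, 9); Echo gets 3.
- Y → Delta plays Heavy (best of 3, 5, 7); Echo gets 4.
- Z → Delta plays Light (best of 8, 1, 6); Echo gets 6.
Echo's induced payoffs are 3, 4, 6, so Echo commits to Z. Subgame-perfect outcome: (Light, Z) with payoffs (8, 6).

(Light, Z)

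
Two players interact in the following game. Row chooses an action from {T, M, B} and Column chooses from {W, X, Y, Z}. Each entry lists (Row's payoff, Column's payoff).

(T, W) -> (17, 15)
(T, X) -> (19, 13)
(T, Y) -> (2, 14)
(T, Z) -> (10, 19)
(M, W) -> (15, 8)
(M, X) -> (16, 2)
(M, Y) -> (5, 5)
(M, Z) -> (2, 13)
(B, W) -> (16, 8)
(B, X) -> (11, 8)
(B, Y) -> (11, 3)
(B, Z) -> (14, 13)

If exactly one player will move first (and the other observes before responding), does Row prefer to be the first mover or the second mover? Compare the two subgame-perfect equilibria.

If Row leads: Column's best replies are T→Z, M→Z, B→Z; Row's induced payoffs 10, 2, 14; outcome (B, Z), payoffs (14, 13).
If Column leads: Row's best replies are W→T, X→T, Y→B, Z→B; Column's induced payoffs 15, 13, 3, 13; outcome (T, W), payoffs (17, 15).
Row gets 14 moving first and 17 moving second, so Row prefers to move second.

second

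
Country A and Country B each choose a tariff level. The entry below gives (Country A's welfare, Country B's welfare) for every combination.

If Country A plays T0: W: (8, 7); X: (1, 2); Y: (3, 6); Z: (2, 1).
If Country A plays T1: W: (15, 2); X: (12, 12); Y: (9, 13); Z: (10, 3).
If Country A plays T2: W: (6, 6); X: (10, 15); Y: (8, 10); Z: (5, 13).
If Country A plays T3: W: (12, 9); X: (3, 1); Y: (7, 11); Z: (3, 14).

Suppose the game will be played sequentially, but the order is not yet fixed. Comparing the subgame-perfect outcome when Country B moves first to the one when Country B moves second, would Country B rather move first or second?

second

If Country A leads: Country B's best replies are T0→W, T1→Y, T2→X, T3→Z; Country A's induced payoffs 8, 9, 10, 3; outcome (T2, X), payoffs (10, 15).
If Country B leads: Country A's best replies are W→T1, X→T1, Y→T1, Z→T1; Country B's induced payoffs 2, 12, 13, 3; outcome (T1, Y), payoffs (9, 13).
Country B gets 13 moving first and 15 moving second, so Country B prefers to move second.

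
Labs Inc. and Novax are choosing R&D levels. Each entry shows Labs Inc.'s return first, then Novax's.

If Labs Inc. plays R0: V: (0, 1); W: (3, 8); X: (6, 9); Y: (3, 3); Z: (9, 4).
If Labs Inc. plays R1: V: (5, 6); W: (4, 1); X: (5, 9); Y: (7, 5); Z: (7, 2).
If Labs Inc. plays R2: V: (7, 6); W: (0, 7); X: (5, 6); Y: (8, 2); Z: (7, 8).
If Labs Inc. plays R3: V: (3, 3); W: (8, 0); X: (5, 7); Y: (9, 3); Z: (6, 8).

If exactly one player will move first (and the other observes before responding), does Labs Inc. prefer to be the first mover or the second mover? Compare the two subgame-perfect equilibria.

first

If Labs Inc. leads: Novax's best replies are R0→X, R1→X, R2→Z, R3→Z; Labs Inc.'s induced payoffs 6, 5, 7, 6; outcome (R2, Z), payoffs (7, 8).
If Novax leads: Labs Inc.'s best replies are V→R2, W→R3, X→R0, Y→R3, Z→R0; Novax's induced payoffs 6, 0, 9, 3, 4; outcome (R0, X), payoffs (6, 9).
Labs Inc. gets 7 moving first and 6 moving second, so Labs Inc. prefers to move first.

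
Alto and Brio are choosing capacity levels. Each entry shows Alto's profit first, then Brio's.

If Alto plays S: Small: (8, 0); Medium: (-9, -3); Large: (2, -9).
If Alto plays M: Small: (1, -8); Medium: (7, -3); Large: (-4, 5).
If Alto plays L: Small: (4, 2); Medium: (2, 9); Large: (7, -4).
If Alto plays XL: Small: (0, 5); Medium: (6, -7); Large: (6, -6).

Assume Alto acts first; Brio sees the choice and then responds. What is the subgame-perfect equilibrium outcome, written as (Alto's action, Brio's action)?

Backward induction with Alto moving first.
- S: Brio compares 0, -3, -9 and picks Small; Alto would get 8.
- M: Brio compares -8, -3, 5 and picks Large; Alto would get -4.
- L: Brio compares 2, 9, -4 and picks Medium; Alto would get 2.
- XL: Brio compares 5, -7, -6 and picks Small; Alto would get 0.
Alto's induced payoffs are 8, -4, 2, 0, so Alto commits to S. Subgame-perfect outcome: (S, Small) with payoffs (8, 0).

(S, Small)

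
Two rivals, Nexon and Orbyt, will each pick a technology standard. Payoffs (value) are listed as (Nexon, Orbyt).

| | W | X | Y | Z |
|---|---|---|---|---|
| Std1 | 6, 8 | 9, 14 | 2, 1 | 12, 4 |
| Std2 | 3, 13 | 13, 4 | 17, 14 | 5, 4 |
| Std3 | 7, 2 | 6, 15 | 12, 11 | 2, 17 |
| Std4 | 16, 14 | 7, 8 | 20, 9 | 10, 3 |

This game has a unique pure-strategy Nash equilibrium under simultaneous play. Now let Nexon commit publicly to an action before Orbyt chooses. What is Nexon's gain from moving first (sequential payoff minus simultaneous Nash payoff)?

Backward induction with Nexon moving first.
- Std1: Orbyt compares 8, 14, 1, 4 and picks X; Nexon would get 9.
- Std2: Orbyt compares 13, 4, 14, 4 and picks Y; Nexon would get 17.
- Std3: Orbyt compares 2, 15, 11, 17 and picks Z; Nexon would get 2.
- Std4: Orbyt compares 14, 8, 9, 3 and picks W; Nexon would get 16.
Maximizing over 9, 17, 2, 16, Nexon chooses Std2. Subgame-perfect outcome: (Std2, Y) with payoffs (17, 14).
Now find the simultaneous Nash equilibrium.
Nexon's best replies: W→Std4; X→Std2; Y→Std4; Z→Std1.
Orbyt's best replies: Std1→X; Std2→Y; Std3→Z; Std4→W.
Only (Std4, W) has each player best-responding; Nash payoffs (16, 14).
Nexon's commitment gain: 17 − 16 = 1.

1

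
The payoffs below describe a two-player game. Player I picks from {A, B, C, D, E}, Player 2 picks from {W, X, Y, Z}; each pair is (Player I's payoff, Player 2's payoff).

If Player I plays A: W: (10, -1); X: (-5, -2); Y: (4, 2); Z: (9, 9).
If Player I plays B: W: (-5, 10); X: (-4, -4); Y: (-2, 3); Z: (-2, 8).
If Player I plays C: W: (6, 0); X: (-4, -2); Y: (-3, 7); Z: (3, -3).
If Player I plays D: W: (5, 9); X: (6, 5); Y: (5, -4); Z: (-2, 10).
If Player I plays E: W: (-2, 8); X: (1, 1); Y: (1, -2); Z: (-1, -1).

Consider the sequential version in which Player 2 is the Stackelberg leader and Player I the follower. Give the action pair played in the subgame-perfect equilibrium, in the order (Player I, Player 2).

(A, Z)

Solve by backward induction (Player 2 leads).
- W → Player I plays A (best of 10, -5, 6, 5, -2); Player 2 gets -1.
- X → Player I plays D (best of -5, -4, -4, 6, 1); Player 2 gets 5.
- Y → Player I plays D (best of 4, -2, -3, 5, 1); Player 2 gets -4.
- Z → Player I plays A (best of 9, -2, 3, -2, -1); Player 2 gets 9.
Player 2's induced payoffs are -1, 5, -4, 9, so Player 2 commits to Z. Subgame-perfect outcome: (A, Z) with payoffs (9, 9).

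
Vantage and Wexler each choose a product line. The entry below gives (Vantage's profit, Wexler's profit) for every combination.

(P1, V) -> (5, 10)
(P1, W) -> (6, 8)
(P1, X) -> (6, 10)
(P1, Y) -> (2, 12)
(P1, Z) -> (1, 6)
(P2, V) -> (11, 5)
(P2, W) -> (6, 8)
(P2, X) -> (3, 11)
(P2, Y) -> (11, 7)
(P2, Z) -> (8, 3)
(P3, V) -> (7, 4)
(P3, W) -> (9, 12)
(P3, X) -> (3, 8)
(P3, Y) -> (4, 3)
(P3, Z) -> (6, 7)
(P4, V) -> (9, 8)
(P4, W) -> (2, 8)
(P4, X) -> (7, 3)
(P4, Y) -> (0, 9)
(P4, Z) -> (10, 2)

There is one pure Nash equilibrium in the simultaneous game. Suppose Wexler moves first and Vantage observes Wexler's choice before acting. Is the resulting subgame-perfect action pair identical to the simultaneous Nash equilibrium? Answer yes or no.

Solve by backward induction (Wexler leads).
- V: BR = P2, leader payoff 5.
- W: BR = P3, leader payoff 12.
- X: BR = P4, leader payoff 3.
- Y: BR = P2, leader payoff 7.
- Z: BR = P4, leader payoff 2.
Among 5, 12, 3, 7, 2, the best is 12 at W. Subgame-perfect outcome: (P3, W) with payoffs (9, 12).
Under simultaneous play:
Vantage's best replies: V→P2; W→P3; X→P4; Y→P2; Z→P4.
Wexler's best replies: P1→Y; P2→X; P3→W; P4→Y.
Only (P3, W) has each player best-responding; Nash payoffs (9, 12).
Sequential outcome (P3, W) coincides with the Nash profile (P3, W).

yes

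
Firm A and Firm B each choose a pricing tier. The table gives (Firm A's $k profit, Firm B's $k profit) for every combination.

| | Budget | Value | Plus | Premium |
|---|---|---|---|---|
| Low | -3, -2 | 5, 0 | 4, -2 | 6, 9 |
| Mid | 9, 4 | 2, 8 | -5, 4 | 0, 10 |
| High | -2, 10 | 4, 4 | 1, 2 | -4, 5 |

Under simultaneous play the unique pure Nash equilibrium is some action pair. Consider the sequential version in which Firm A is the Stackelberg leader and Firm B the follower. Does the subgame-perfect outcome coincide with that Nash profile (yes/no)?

yes

Firm B best-responds to each possible Firm A move:
- Low: Firm B compares -2, 0, -2, 9 and picks Premium; Firm A would get 6.
- Mid: Firm B compares 4, 8, 4, 10 and picks Premium; Firm A would get 0.
- High: Firm B compares 10, 4, 2, 5 and picks Budget; Firm A would get -2.
Maximizing over 6, 0, -2, Firm A chooses Low. Subgame-perfect outcome: (Low, Premium) with payoffs (6, 9).
For the simultaneous game, intersect best replies.
Firm A's best replies: Budget→Mid; Value→Low; Plus→Low; Premium→Low.
Firm B's best replies: Low→Premium; Mid→Premium; High→Budget.
Only (Low, Premium) has each player best-responding; Nash payoffs (6, 9).
Sequential outcome (Low, Premium) coincides with the Nash profile (Low, Premium).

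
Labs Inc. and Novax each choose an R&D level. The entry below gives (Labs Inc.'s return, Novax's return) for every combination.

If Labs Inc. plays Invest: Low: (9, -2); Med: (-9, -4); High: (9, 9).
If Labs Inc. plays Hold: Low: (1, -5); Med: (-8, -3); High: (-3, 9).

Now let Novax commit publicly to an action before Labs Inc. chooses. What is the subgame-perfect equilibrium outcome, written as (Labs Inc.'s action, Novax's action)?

Labs Inc. best-responds to each possible Novax move:
- Low: Labs Inc. compares 9, 1 and picks Invest; Novax would get -2.
- Med: Labs Inc. compares -9, -8 and picks Hold; Novax would get -3.
- High: Labs Inc. compares 9, -3 and picks Invest; Novax would get 9.
Among -2, -3, 9, the best is 9 at High. Subgame-perfect outcome: (Invest, High) with payoffs (9, 9).

(Invest, High)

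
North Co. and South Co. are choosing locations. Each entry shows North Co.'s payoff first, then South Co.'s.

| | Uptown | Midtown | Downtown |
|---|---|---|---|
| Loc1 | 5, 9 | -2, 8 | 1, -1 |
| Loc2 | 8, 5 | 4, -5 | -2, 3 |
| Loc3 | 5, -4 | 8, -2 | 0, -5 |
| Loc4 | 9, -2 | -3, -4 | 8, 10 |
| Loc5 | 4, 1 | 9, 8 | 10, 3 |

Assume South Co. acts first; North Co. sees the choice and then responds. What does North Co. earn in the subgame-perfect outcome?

Backward induction with South Co. moving first.
- Uptown: North Co. compares 5, 8, 5, 9, 4 and picks Loc4; South Co. would get -2.
- Midtown: North Co. compares -2, 4, 8, -3, 9 and picks Loc5; South Co. would get 8.
- Downtown: North Co. compares 1, -2, 0, 8, 10 and picks Loc5; South Co. would get 3.
Maximizing over -2, 8, 3, South Co. chooses Midtown. Subgame-perfect outcome: (Loc5, Midtown) with payoffs (9, 8).

9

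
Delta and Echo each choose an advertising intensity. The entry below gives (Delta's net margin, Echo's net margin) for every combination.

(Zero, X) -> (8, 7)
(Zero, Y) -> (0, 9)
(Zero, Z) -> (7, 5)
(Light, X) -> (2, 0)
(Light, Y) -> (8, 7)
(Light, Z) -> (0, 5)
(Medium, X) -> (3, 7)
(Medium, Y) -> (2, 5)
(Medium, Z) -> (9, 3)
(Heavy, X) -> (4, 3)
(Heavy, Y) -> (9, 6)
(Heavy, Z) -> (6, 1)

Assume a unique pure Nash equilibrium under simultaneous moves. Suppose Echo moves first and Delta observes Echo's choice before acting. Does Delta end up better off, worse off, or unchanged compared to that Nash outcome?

Work backward from Delta's decision.
- X: Delta compares 8, 2, 3, 4 and picks Zero; Echo would get 7.
- Y: Delta compares 0, 8, 2, 9 and picks Heavy; Echo would get 6.
- Z: Delta compares 7, 0, 9, 6 and picks Medium; Echo would get 3.
Maximizing over 7, 6, 3, Echo chooses X. Subgame-perfect outcome: (Zero, X) with payoffs (8, 7).
For the simultaneous game, intersect best replies.
Delta's best replies: X→Zero; Y→Heavy; Z→Medium.
Echo's best replies: Zero→Y; Light→Y; Medium→X; Heavy→Y.
The unique mutual best reply is (Heavy, Y), giving (9, 6).
Delta earns 8 sequentially versus 9 at the Nash outcome: worse off.

worse off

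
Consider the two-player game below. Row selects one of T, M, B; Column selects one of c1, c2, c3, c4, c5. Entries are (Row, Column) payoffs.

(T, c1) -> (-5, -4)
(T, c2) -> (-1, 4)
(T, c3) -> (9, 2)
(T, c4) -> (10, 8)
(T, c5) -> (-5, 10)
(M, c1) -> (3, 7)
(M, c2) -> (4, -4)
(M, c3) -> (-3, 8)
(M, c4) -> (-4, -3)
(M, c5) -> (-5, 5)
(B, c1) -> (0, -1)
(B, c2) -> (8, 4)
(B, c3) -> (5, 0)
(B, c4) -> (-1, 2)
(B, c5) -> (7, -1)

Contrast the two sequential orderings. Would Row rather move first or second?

second

If Row leads: Column's best replies are T→c5, M→c3, B→c2; Row's induced payoffs -5, -3, 8; outcome (B, c2), payoffs (8, 4).
If Column leads: Row's best replies are c1→M, c2→B, c3→T, c4→T, c5→B; Column's induced payoffs 7, 4, 2, 8, -1; outcome (T, c4), payoffs (10, 8).
Row gets 8 moving first and 10 moving second, so Row prefers to move second.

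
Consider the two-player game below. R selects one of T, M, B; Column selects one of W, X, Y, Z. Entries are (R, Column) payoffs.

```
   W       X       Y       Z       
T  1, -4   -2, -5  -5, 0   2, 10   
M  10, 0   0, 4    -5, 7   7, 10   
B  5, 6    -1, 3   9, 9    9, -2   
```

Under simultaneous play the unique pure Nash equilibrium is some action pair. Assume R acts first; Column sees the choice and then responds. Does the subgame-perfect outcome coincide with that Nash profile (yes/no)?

yes

Work backward from Column's decision.
- T: BR = Z, leader payoff 2.
- M: BR = Z, leader payoff 7.
- B: BR = Y, leader payoff 9.
R's induced payoffs are 2, 7, 9, so R commits to B. Subgame-perfect outcome: (B, Y) with payoffs (9, 9).
Now find the simultaneous Nash equilibrium.
R's best replies: W→M; X→M; Y→B; Z→B.
Column's best replies: T→Z; M→Z; B→Y.
Only (B, Y) has each player best-responding; Nash payoffs (9, 9).
Sequential outcome (B, Y) coincides with the Nash profile (B, Y).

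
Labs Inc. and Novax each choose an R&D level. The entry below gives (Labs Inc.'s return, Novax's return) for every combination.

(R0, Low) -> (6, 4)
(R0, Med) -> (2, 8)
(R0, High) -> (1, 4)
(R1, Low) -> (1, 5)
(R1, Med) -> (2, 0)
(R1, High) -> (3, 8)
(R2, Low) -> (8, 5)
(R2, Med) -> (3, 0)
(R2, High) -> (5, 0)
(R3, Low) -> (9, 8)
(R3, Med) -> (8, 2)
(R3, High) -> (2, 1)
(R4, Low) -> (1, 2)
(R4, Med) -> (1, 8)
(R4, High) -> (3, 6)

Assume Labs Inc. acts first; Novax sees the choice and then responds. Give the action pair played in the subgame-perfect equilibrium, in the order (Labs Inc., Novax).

(R3, Low)

Solve by backward induction (Labs Inc. leads).
- R0: Novax compares 4, 8, 4 and picks Med; Labs Inc. would get 2.
- R1: Novax compares 5, 0, 8 and picks High; Labs Inc. would get 3.
- R2: Novax compares 5, 0, 0 and picks Low; Labs Inc. would get 8.
- R3: Novax compares 8, 2, 1 and picks Low; Labs Inc. would get 9.
- R4: Novax compares 2, 8, 6 and picks Med; Labs Inc. would get 1.
Maximizing over 2, 3, 8, 9, 1, Labs Inc. chooses R3. Subgame-perfect outcome: (R3, Low) with payoffs (9, 8).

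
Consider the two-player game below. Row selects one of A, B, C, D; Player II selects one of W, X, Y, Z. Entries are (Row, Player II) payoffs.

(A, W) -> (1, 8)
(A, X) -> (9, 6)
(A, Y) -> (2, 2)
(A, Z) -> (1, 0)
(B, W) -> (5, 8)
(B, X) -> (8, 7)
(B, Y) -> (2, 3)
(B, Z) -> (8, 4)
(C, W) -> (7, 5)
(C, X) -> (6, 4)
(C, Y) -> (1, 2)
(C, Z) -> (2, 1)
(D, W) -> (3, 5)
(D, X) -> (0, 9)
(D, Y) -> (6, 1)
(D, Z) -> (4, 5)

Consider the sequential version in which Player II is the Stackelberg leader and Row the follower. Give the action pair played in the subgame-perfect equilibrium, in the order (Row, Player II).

(A, X)

Row best-responds to each possible Player II move:
- W: Row compares 1, 5, 7, 3 and picks C; Player II would get 5.
- X: Row compares 9, 8, 6, 0 and picks A; Player II would get 6.
- Y: Row compares 2, 2, 1, 6 and picks D; Player II would get 1.
- Z: Row compares 1, 8, 2, 4 and picks B; Player II would get 4.
Maximizing over 5, 6, 1, 4, Player II chooses X. Subgame-perfect outcome: (A, X) with payoffs (9, 6).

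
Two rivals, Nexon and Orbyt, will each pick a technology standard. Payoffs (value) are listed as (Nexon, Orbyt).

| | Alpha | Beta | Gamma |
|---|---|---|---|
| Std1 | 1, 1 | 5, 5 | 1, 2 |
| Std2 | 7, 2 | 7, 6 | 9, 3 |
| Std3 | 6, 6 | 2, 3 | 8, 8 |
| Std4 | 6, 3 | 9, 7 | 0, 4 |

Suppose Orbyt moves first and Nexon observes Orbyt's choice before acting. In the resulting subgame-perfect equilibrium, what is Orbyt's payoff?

Solve by backward induction (Orbyt leads).
- Alpha → Nexon plays Std2 (best of 1, 7, 6, 6); Orbyt gets 2.
- Beta → Nexon plays Std4 (best of 5, 7, 2, 9); Orbyt gets 7.
- Gamma → Nexon plays Std2 (best of 1, 9, 8, 0); Orbyt gets 3.
Maximizing over 2, 7, 3, Orbyt chooses Beta. Subgame-perfect outcome: (Std4, Beta) with payoffs (9, 7).

7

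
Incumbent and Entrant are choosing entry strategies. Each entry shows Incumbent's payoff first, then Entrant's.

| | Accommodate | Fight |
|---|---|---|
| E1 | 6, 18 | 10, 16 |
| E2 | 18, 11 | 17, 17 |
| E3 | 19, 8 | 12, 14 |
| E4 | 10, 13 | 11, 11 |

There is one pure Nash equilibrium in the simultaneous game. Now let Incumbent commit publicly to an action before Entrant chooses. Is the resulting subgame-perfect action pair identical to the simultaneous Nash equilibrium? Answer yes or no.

yes

Solve by backward induction (Incumbent leads).
- E1: Entrant compares 18, 16 and picks Accommodate; Incumbent would get 6.
- E2: Entrant compares 11, 17 and picks Fight; Incumbent would get 17.
- E3: Entrant compares 8, 14 and picks Fight; Incumbent would get 12.
- E4: Entrant compares 13, 11 and picks Accommodate; Incumbent would get 10.
Among 6, 17, 12, 10, the best is 17 at E2. Subgame-perfect outcome: (E2, Fight) with payoffs (17, 17).
Now find the simultaneous Nash equilibrium.
Incumbent's best replies: Accommodate→E3; Fight→E2.
Entrant's best replies: E1→Accommodate; E2→Fight; E3→Fight; E4→Accommodate.
The unique mutual best reply is (E2, Fight), giving (17, 17).
Sequential outcome (E2, Fight) coincides with the Nash profile (E2, Fight).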